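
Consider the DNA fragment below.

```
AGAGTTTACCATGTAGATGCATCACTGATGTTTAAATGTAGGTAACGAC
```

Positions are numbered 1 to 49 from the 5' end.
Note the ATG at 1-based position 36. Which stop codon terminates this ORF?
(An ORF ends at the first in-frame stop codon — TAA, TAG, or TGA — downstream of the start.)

Codons from position 36: ATG (36–38), TAG (39–41).
The first in-frame stop codon is TAG.

TAG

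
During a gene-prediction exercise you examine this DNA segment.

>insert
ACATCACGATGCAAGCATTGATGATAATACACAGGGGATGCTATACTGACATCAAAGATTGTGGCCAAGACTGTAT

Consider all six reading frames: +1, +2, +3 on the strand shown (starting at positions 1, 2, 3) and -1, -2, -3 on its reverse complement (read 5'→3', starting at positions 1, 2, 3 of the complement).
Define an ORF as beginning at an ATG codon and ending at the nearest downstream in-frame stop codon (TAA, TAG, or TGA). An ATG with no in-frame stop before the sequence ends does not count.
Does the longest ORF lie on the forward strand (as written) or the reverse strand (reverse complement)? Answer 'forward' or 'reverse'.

Reverse complement (5'→3'): ATACAGTCTTGGCCACAATCTTTGATGTCAGTATAGCATCCCCTGTGTATTATCATCAATGCTTGCATCGTGATGT
Frame +1: ACA TCA CGA TGC AAG CAT TGA TGA TAA TAC ACA GGG GAT GCT ATA CTG ACA TCA AAG ATT GTG GCC AAG ACT GTA — no ATG→stop ORF.
Frame +2: CAT CAC GAT GCA AGC ATT GAT GAT AAT ACA CAG GGG ATG CTA TAC TGA CAT CAA AGA TTG TGG CCA AGA CTG TAT — ATG at 38, stop TGA at 47 → 12 nt.
Frame +3: ATC ACG ATG CAA GCA TTG ATG ATA ATA CAC AGG GGA TGC TAT ACT GAC ATC AAA GAT TGT GGC CAA GAC TGT — no ATG→stop ORF.
Frame -1: ATA CAG TCT TGG CCA CAA TCT TTG ATG TCA GTA TAG CAT CCC CTG TGT ATT ATC ATC AAT GCT TGC ATC GTG ATG — ATG at 25, stop TAG at 34 → 12 nt.
Frame -2: TAC AGT CTT GGC CAC AAT CTT TGA TGT CAG TAT AGC ATC CCC TGT GTA TTA TCA TCA ATG CTT GCA TCG TGA TGT — ATG at 59, stop TGA at 71 → 15 nt.
Frame -3: ACA GTC TTG GCC ACA ATC TTT GAT GTC AGT ATA GCA TCC CCT GTG TAT TAT CAT CAA TGC TTG CAT CGT GAT — no ATG→stop ORF.
Forward-strand max 12 nt; reverse-strand max 15 nt. The reverse strand has the longer ORF.

reverse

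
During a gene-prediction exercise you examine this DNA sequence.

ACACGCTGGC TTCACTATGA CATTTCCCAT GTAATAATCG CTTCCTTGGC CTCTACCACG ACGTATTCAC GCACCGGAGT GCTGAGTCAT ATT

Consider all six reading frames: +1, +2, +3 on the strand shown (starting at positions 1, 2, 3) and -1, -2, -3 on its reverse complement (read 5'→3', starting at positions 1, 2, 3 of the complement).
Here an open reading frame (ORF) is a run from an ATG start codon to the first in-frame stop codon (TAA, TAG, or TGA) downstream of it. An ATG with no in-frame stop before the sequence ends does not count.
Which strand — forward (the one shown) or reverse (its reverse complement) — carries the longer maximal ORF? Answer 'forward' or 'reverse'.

reverse

Reverse complement (5'→3'): AATATGACTCAGCACTCCGGTGCGTGAATACGTCGTGGTAGAGGCCAAGGAAGCGATTATTACATGGGAAATGTCATAGTGAAGCCAGCGTGT
Frame +1: ACA CGC TGG CTT CAC TAT GAC ATT TCC CAT GTA ATA ATC GCT TCC TTG GCC TCT ACC ACG ACG TAT TCA CGC ACC GGA GTG CTG AGT CAT ATT — no ATG→stop ORF.
Frame +2: CAC GCT GGC TTC ACT ATG ACA TTT CCC ATG TAA TAA TCG CTT CCT TGG CCT CTA CCA CGA CGT ATT CAC GCA CCG GAG TGC TGA GTC ATA — ATG at 17, stop TAA at 32 → 18 nt; ATG at 29, stop TAA at 32 → 6 nt.
Frame +3: ACG CTG GCT TCA CTA TGA CAT TTC CCA TGT AAT AAT CGC TTC CTT GGC CTC TAC CAC GAC GTA TTC ACG CAC CGG AGT GCT GAG TCA TAT — no ATG→stop ORF.
Frame -1: AAT ATG ACT CAG CAC TCC GGT GCG TGA ATA CGT CGT GGT AGA GGC CAA GGA AGC GAT TAT TAC ATG GGA AAT GTC ATA GTG AAG CCA GCG TGT — ATG at 4, stop TGA at 25 → 24 nt.
Frame -2: ATA TGA CTC AGC ACT CCG GTG CGT GAA TAC GTC GTG GTA GAG GCC AAG GAA GCG ATT ATT ACA TGG GAA ATG TCA TAG TGA AGC CAG CGT — ATG at 71, stop TAG at 77 → 9 nt.
Frame -3: TAT GAC TCA GCA CTC CGG TGC GTG AAT ACG TCG TGG TAG AGG CCA AGG AAG CGA TTA TTA CAT GGG AAA TGT CAT AGT GAA GCC AGC GTG — no ATG→stop ORF.
Forward-strand max 18 nt; reverse-strand max 24 nt. The reverse strand has the longer ORF.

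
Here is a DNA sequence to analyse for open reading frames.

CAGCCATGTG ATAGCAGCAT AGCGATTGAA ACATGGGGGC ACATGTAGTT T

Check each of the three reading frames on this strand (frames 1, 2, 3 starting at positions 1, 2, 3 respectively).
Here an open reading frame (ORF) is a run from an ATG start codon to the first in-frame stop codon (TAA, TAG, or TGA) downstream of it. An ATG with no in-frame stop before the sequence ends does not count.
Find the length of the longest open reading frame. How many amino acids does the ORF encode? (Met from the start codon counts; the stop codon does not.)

1

Frame 1: CAG CCA TGT GAT AGC AGC ATA GCG ATT GAA ACA TGG GGG CAC ATG TAG TTT — ATG at 43, stop TAG at 46 → 6 nt.
Frame 2: AGC CAT GTG ATA GCA GCA TAG CGA TTG AAA CAT GGG GGC ACA TGT AGT — no ATG→stop ORF.
Frame 3: GCC ATG TGA TAG CAG CAT AGC GAT TGA AAC ATG GGG GCA CAT GTA GTT — ATG at 6, stop TGA at 9 → 6 nt.
Longest: frame 1, positions 43–48, 6 nt = 2 codons = 1 aa. → 1 amino acids.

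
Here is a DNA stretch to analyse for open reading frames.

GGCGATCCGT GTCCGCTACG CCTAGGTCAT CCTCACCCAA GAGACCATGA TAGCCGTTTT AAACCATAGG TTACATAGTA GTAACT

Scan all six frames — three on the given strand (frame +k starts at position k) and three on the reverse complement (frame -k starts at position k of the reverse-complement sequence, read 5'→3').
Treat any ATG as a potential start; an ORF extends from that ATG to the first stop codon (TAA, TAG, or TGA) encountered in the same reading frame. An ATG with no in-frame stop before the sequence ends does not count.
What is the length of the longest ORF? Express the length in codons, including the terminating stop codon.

Reverse complement (5'→3'): AGTTACTACTATGTAACCTATGGTTTAAAACGGCTATCATGGTCTCTTGGGTGAGGATGACCTAGGCGTAGCGGACACGGATCGCC
Frame +1: GGC GAT CCG TGT CCG CTA CGC CTA GGT CAT CCT CAC CCA AGA GAC CAT GAT AGC CGT TTT AAA CCA TAG GTT ACA TAG TAG TAA — no ATG→stop ORF.
Frame +2: GCG ATC CGT GTC CGC TAC GCC TAG GTC ATC CTC ACC CAA GAG ACC ATG ATA GCC GTT TTA AAC CAT AGG TTA CAT AGT AGT AAC — no ATG→stop ORF.
Frame +3: CGA TCC GTG TCC GCT ACG CCT AGG TCA TCC TCA CCC AAG AGA CCA TGA TAG CCG TTT TAA ACC ATA GGT TAC ATA GTA GTA ACT — no ATG→stop ORF.
Frame -1: AGT TAC TAC TAT GTA ACC TAT GGT TTA AAA CGG CTA TCA TGG TCT CTT GGG TGA GGA TGA CCT AGG CGT AGC GGA CAC GGA TCG — no ATG→stop ORF.
Frame -2: GTT ACT ACT ATG TAA CCT ATG GTT TAA AAC GGC TAT CAT GGT CTC TTG GGT GAG GAT GAC CTA GGC GTA GCG GAC ACG GAT CGC — ATG at 11, stop TAA at 14 → 6 nt; ATG at 20, stop TAA at 26 → 9 nt.
Frame -3: TTA CTA CTA TGT AAC CTA TGG TTT AAA ACG GCT ATC ATG GTC TCT TGG GTG AGG ATG ACC TAG GCG TAG CGG ACA CGG ATC GCC — ATG at 39, stop TAG at 63 → 27 nt; ATG at 57, stop TAG at 63 → 9 nt.
Longest: frame -3, positions 39–65, 27 nt = 9 codons = 8 aa. → 9 codons.

9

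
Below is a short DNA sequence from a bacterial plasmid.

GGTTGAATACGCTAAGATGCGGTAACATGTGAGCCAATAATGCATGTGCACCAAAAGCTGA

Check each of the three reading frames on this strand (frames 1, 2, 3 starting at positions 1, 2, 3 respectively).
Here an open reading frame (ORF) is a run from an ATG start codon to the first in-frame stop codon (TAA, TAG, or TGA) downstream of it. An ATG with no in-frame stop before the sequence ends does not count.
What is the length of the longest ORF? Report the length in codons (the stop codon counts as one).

6

Frame 1: GGT TGA ATA CGC TAA GAT GCG GTA ACA TGT GAG CCA ATA ATG CAT GTG CAC CAA AAG CTG — no ATG→stop ORF.
Frame 2: GTT GAA TAC GCT AAG ATG CGG TAA CAT GTG AGC CAA TAA TGC ATG TGC ACC AAA AGC TGA — ATG at 17, stop TAA at 23 → 9 nt; ATG at 44, stop TGA at 59 → 18 nt.
Frame 3: TTG AAT ACG CTA AGA TGC GGT AAC ATG TGA GCC AAT AAT GCA TGT GCA CCA AAA GCT — ATG at 27, stop TGA at 30 → 6 nt.
Longest: frame 2, positions 44–61, 18 nt = 6 codons = 5 aa. → 6 codons.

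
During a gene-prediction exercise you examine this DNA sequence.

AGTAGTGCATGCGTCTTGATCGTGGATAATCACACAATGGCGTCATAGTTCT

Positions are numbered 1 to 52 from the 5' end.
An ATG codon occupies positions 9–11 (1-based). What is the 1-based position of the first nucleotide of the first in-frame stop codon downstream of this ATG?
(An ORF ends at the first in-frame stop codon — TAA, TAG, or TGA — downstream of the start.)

Codons from position 9: ATG (9–11), CGT (12–14), CTT (15–17), GAT (18–20), CGT (21–23), GGA (24–26), TAA (27–29).
TAA is a stop codon; it begins at position 27.

27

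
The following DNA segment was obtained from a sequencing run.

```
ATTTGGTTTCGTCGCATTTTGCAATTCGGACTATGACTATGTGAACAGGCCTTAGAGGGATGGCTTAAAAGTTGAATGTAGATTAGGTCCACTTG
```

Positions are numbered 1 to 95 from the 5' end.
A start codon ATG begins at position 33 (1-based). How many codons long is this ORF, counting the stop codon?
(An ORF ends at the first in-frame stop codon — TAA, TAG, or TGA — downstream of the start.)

4

Codons from position 33: ATG (33–35), ACT (36–38), ATG (39–41), TGA (42–44).
TGA is the first in-frame stop; that's 4 codons including the stop.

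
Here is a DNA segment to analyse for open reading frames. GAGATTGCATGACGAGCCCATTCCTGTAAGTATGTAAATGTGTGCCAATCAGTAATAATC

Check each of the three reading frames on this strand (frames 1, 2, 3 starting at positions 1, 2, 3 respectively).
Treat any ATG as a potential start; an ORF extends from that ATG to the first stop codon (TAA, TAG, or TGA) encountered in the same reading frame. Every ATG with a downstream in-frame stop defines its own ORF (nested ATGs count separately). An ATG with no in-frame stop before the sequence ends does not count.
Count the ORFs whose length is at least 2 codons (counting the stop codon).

Frame 1: GAG ATT GCA TGA CGA GCC CAT TCC TGT AAG TAT GTA AAT GTG TGC CAA TCA GTA ATA ATC — no ATG→stop ORF.
Frame 2: AGA TTG CAT GAC GAG CCC ATT CCT GTA AGT ATG TAA ATG TGT GCC AAT CAG TAA TAA — ATG at 32, stop TAA at 35 → 6 nt; ATG at 38, stop TAA at 53 → 18 nt.
Frame 3: GAT TGC ATG ACG AGC CCA TTC CTG TAA GTA TGT AAA TGT GTG CCA ATC AGT AAT AAT — ATG at 9, stop TAA at 27 → 21 nt.
ORFs ≥ 2 codons: frame 2 32–37 (2 codons), frame 2 38–55 (6 codons), frame 3 9–29 (7 codons). Count = 3.

3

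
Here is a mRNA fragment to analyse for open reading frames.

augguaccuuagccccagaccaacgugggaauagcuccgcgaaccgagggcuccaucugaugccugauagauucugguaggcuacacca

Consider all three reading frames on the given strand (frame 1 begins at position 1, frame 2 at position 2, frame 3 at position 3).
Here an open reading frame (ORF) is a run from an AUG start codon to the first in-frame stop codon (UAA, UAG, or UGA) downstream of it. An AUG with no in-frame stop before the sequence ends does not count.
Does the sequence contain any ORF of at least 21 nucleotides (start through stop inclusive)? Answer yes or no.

Frame 1: AUG GUA CCU UAG CCC CAG ACC AAC GUG GGA AUA GCU CCG CGA ACC GAG GGC UCC AUC UGA UGC CUG AUA GAU UCU GGU AGG CUA CAC — AUG at 1, stop UAG at 10 → 12 nt.
Frame 2: UGG UAC CUU AGC CCC AGA CCA ACG UGG GAA UAG CUC CGC GAA CCG AGG GCU CCA UCU GAU GCC UGA UAG AUU CUG GUA GGC UAC ACC — no AUG→stop ORF.
Frame 3: GGU ACC UUA GCC CCA GAC CAA CGU GGG AAU AGC UCC GCG AAC CGA GGG CUC CAU CUG AUG CCU GAU AGA UUC UGG UAG GCU ACA CCA — AUG at 60, stop UAG at 78 → 21 nt.
Frame 3 has an ORF of 21 nucleotides (positions 60–80) ≥ 21, so yes.

yes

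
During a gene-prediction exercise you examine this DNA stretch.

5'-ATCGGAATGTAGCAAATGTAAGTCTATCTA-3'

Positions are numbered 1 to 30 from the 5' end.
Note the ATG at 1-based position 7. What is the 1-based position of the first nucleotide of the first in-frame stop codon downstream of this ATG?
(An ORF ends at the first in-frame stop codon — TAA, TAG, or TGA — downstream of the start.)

10

Codons from position 7: ATG (7–9), TAG (10–12).
TAG is a stop codon; it begins at position 10.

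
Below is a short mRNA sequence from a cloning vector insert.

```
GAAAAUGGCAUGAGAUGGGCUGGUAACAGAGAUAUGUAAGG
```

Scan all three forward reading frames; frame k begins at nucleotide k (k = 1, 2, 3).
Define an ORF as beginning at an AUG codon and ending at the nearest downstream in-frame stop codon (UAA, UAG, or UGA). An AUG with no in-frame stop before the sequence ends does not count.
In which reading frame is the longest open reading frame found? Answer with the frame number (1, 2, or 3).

1

Frame 1: GAA AAU GGC AUG AGA UGG GCU GGU AAC AGA GAU AUG UAA — AUG at 10, stop UAA at 37 → 30 nt; AUG at 34, stop UAA at 37 → 6 nt.
Frame 2: AAA AUG GCA UGA GAU GGG CUG GUA ACA GAG AUA UGU AAG — AUG at 5, stop UGA at 11 → 9 nt.
Frame 3: AAA UGG CAU GAG AUG GGC UGG UAA CAG AGA UAU GUA AGG — AUG at 15, stop UAA at 24 → 12 nt.
Longest ORF is 30 nt in frame 1 (positions 10–39).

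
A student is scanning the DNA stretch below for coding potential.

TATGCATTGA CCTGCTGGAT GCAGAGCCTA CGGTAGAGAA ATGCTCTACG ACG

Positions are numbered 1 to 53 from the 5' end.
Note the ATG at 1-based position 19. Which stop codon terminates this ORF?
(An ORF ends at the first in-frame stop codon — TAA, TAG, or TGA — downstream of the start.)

TAG

Codons from position 19: ATG (19–21), CAG (22–24), AGC (25–27), CTA (28–30), CGG (31–33), TAG (34–36).
The first in-frame stop codon is TAG.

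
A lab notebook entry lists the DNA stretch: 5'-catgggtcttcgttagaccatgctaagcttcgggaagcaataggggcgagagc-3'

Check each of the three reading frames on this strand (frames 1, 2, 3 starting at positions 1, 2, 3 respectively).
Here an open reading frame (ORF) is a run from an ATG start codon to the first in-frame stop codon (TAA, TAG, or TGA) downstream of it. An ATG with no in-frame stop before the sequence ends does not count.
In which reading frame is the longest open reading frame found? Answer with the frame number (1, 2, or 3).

Frame 1: CAT GGG TCT TCG TTA GAC CAT GCT AAG CTT CGG GAA GCA ATA GGG GCG AGA — no ATG→stop ORF.
Frame 2: ATG GGT CTT CGT TAG ACC ATG CTA AGC TTC GGG AAG CAA TAG GGG CGA GAG — ATG at 2, stop TAG at 14 → 15 nt; ATG at 20, stop TAG at 41 → 24 nt.
Frame 3: TGG GTC TTC GTT AGA CCA TGC TAA GCT TCG GGA AGC AAT AGG GGC GAG AGC — no ATG→stop ORF.
Longest ORF is 24 nt in frame 2 (positions 20–43).

2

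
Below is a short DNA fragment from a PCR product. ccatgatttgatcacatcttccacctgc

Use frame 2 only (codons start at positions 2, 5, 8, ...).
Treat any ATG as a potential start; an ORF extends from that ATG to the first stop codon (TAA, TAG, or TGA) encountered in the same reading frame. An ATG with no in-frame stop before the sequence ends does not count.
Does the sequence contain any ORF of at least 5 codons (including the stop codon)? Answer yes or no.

Frame 2: CAT GAT TTG ATC ACA TCT TCC ACC TGC — no ATG→stop ORF.
Largest ORF found is 0 codons < 5, so no.

no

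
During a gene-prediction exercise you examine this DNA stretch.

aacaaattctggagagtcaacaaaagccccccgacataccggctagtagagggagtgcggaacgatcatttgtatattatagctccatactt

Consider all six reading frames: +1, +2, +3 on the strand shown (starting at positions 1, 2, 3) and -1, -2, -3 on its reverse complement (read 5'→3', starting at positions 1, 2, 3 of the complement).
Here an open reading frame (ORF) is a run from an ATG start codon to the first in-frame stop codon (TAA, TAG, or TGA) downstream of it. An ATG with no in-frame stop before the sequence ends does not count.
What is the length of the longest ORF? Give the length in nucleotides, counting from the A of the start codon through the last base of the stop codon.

Reverse complement (5'→3'): AAGTATGGAGCTATAATATACAAATGATCGTTCCGCACTCCCTCTACTAGCCGGTATGTCGGGGGGCTTTTGTTGACTCTCCAGAATTTGTT
Frame +1: AAC AAA TTC TGG AGA GTC AAC AAA AGC CCC CCG ACA TAC CGG CTA GTA GAG GGA GTG CGG AAC GAT CAT TTG TAT ATT ATA GCT CCA TAC — no ATG→stop ORF.
Frame +2: ACA AAT TCT GGA GAG TCA ACA AAA GCC CCC CGA CAT ACC GGC TAG TAG AGG GAG TGC GGA ACG ATC ATT TGT ATA TTA TAG CTC CAT ACT — no ATG→stop ORF.
Frame +3: CAA ATT CTG GAG AGT CAA CAA AAG CCC CCC GAC ATA CCG GCT AGT AGA GGG AGT GCG GAA CGA TCA TTT GTA TAT TAT AGC TCC ATA CTT — no ATG→stop ORF.
Frame -1: AAG TAT GGA GCT ATA ATA TAC AAA TGA TCG TTC CGC ACT CCC TCT ACT AGC CGG TAT GTC GGG GGG CTT TTG TTG ACT CTC CAG AAT TTG — no ATG→stop ORF.
Frame -2: AGT ATG GAG CTA TAA TAT ACA AAT GAT CGT TCC GCA CTC CCT CTA CTA GCC GGT ATG TCG GGG GGC TTT TGT TGA CTC TCC AGA ATT TGT — ATG at 5, stop TAA at 14 → 12 nt; ATG at 56, stop TGA at 74 → 21 nt.
Frame -3: GTA TGG AGC TAT AAT ATA CAA ATG ATC GTT CCG CAC TCC CTC TAC TAG CCG GTA TGT CGG GGG GCT TTT GTT GAC TCT CCA GAA TTT GTT — ATG at 24, stop TAG at 48 → 27 nt.
Longest: frame -3, positions 24–50, 27 nt = 9 codons = 8 aa. → 27 nucleotides.

27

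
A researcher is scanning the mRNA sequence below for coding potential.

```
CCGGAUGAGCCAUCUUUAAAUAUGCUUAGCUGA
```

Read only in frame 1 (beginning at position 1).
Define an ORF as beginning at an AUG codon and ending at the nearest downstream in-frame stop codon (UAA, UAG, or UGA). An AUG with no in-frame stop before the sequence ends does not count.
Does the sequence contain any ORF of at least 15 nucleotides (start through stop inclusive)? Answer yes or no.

no

Frame 1: CCG GAU GAG CCA UCU UUA AAU AUG CUU AGC UGA — AUG at 22, stop UGA at 31 → 12 nt.
Largest ORF found is 12 nucleotides < 15, so no.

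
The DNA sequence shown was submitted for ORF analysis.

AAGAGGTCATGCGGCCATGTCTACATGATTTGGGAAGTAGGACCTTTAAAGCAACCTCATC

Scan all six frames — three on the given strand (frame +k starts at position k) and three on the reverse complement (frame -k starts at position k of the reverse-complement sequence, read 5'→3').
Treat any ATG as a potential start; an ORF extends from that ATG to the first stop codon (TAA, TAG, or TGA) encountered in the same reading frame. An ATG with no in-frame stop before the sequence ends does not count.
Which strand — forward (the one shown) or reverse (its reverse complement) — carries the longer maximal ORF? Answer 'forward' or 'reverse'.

reverse

Reverse complement (5'→3'): GATGAGGTTGCTTTAAAGGTCCTACTTCCCAAATCATGTAGACATGGCCGCATGACCTCTT
Frame +1: AAG AGG TCA TGC GGC CAT GTC TAC ATG ATT TGG GAA GTA GGA CCT TTA AAG CAA CCT CAT — no ATG→stop ORF.
Frame +2: AGA GGT CAT GCG GCC ATG TCT ACA TGA TTT GGG AAG TAG GAC CTT TAA AGC AAC CTC ATC — ATG at 17, stop TGA at 26 → 12 nt.
Frame +3: GAG GTC ATG CGG CCA TGT CTA CAT GAT TTG GGA AGT AGG ACC TTT AAA GCA ACC TCA — no ATG→stop ORF.
Frame -1: GAT GAG GTT GCT TTA AAG GTC CTA CTT CCC AAA TCA TGT AGA CAT GGC CGC ATG ACC TCT — no ATG→stop ORF.
Frame -2: ATG AGG TTG CTT TAA AGG TCC TAC TTC CCA AAT CAT GTA GAC ATG GCC GCA TGA CCT CTT — ATG at 2, stop TAA at 14 → 15 nt; ATG at 44, stop TGA at 53 → 12 nt.
Frame -3: TGA GGT TGC TTT AAA GGT CCT ACT TCC CAA ATC ATG TAG ACA TGG CCG CAT GAC CTC — ATG at 36, stop TAG at 39 → 6 nt.
Forward-strand max 12 nt; reverse-strand max 15 nt. The reverse strand has the longer ORF.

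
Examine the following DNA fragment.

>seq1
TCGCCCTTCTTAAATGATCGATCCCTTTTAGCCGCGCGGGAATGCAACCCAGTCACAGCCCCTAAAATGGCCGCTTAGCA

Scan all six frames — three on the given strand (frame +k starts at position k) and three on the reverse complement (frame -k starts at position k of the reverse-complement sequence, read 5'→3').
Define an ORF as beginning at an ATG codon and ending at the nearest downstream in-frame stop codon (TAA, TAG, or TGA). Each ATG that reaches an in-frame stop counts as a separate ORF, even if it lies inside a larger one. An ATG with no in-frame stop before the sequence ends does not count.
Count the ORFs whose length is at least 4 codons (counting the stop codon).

3

Reverse complement (5'→3'): TGCTAAGCGGCCATTTTAGGGGCTGTGACTGGGTTGCATTCCCGCGCGGCTAAAAGGGATCGATCATTTAAGAAGGGCGA
Frame +1: TCG CCC TTC TTA AAT GAT CGA TCC CTT TTA GCC GCG CGG GAA TGC AAC CCA GTC ACA GCC CCT AAA ATG GCC GCT TAG — ATG at 67, stop TAG at 76 → 12 nt.
Frame +2: CGC CCT TCT TAA ATG ATC GAT CCC TTT TAG CCG CGC GGG AAT GCA ACC CAG TCA CAG CCC CTA AAA TGG CCG CTT AGC — ATG at 14, stop TAG at 29 → 18 nt.
Frame +3: GCC CTT CTT AAA TGA TCG ATC CCT TTT AGC CGC GCG GGA ATG CAA CCC AGT CAC AGC CCC TAA AAT GGC CGC TTA GCA — ATG at 42, stop TAA at 63 → 24 nt.
Frame -1: TGC TAA GCG GCC ATT TTA GGG GCT GTG ACT GGG TTG CAT TCC CGC GCG GCT AAA AGG GAT CGA TCA TTT AAG AAG GGC — no ATG→stop ORF.
Frame -2: GCT AAG CGG CCA TTT TAG GGG CTG TGA CTG GGT TGC ATT CCC GCG CGG CTA AAA GGG ATC GAT CAT TTA AGA AGG GCG — no ATG→stop ORF.
Frame -3: CTA AGC GGC CAT TTT AGG GGC TGT GAC TGG GTT GCA TTC CCG CGC GGC TAA AAG GGA TCG ATC ATT TAA GAA GGG CGA — no ATG→stop ORF.
ORFs ≥ 4 codons: frame +1 67–78 (4 codons), frame +2 14–31 (6 codons), frame +3 42–65 (8 codons). Count = 3.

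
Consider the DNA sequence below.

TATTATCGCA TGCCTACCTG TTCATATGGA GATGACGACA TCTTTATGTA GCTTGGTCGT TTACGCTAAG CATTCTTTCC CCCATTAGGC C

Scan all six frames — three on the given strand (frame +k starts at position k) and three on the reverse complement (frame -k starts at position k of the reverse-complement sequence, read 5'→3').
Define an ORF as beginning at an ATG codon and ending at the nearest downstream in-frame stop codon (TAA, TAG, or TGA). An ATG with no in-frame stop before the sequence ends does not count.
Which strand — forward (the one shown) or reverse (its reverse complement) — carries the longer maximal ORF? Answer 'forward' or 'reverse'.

forward

Reverse complement (5'→3'): GGCCTAATGGGGGAAAGAATGCTTAGCGTAAACGACCAAGCTACATAAAGATGTCGTCATCTCCATATGAACAGGTAGGCATGCGATAATA
Frame +1: TAT TAT CGC ATG CCT ACC TGT TCA TAT GGA GAT GAC GAC ATC TTT ATG TAG CTT GGT CGT TTA CGC TAA GCA TTC TTT CCC CCA TTA GGC — ATG at 10, stop TAG at 49 → 42 nt; ATG at 46, stop TAG at 49 → 6 nt.
Frame +2: ATT ATC GCA TGC CTA CCT GTT CAT ATG GAG ATG ACG ACA TCT TTA TGT AGC TTG GTC GTT TAC GCT AAG CAT TCT TTC CCC CAT TAG GCC — ATG at 26, stop TAG at 86 → 63 nt; ATG at 32, stop TAG at 86 → 57 nt.
Frame +3: TTA TCG CAT GCC TAC CTG TTC ATA TGG AGA TGA CGA CAT CTT TAT GTA GCT TGG TCG TTT ACG CTA AGC ATT CTT TCC CCC ATT AGG — no ATG→stop ORF.
Frame -1: GGC CTA ATG GGG GAA AGA ATG CTT AGC GTA AAC GAC CAA GCT ACA TAA AGA TGT CGT CAT CTC CAT ATG AAC AGG TAG GCA TGC GAT AAT — ATG at 7, stop TAA at 46 → 42 nt; ATG at 19, stop TAA at 46 → 30 nt; ATG at 67, stop TAG at 76 → 12 nt.
Frame -2: GCC TAA TGG GGG AAA GAA TGC TTA GCG TAA ACG ACC AAG CTA CAT AAA GAT GTC GTC ATC TCC ATA TGA ACA GGT AGG CAT GCG ATA ATA — no ATG→stop ORF.
Frame -3: CCT AAT GGG GGA AAG AAT GCT TAG CGT AAA CGA CCA AGC TAC ATA AAG ATG TCG TCA TCT CCA TAT GAA CAG GTA GGC ATG CGA TAA — ATG at 51, stop TAA at 87 → 39 nt; ATG at 81, stop TAA at 87 → 9 nt.
Forward-strand max 63 nt; reverse-strand max 42 nt. The forward strand has the longer ORF.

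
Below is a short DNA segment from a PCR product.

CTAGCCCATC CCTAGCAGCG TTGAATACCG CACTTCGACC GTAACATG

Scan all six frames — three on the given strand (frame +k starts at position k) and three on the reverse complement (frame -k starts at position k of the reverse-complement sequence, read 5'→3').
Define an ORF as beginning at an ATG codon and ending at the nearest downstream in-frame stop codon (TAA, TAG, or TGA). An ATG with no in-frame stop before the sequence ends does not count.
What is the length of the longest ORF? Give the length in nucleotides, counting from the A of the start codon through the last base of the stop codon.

Reverse complement (5'→3'): CATGTTACGGTCGAAGTGCGGTATTCAACGCTGCTAGGGATGGGCTAG
Frame +1: CTA GCC CAT CCC TAG CAG CGT TGA ATA CCG CAC TTC GAC CGT AAC ATG — no ATG→stop ORF.
Frame +2: TAG CCC ATC CCT AGC AGC GTT GAA TAC CGC ACT TCG ACC GTA ACA — no ATG→stop ORF.
Frame +3: AGC CCA TCC CTA GCA GCG TTG AAT ACC GCA CTT CGA CCG TAA CAT — no ATG→stop ORF.
Frame -1: CAT GTT ACG GTC GAA GTG CGG TAT TCA ACG CTG CTA GGG ATG GGC TAG — ATG at 40, stop TAG at 46 → 9 nt.
Frame -2: ATG TTA CGG TCG AAG TGC GGT ATT CAA CGC TGC TAG GGA TGG GCT — ATG at 2, stop TAG at 35 → 36 nt.
Frame -3: TGT TAC GGT CGA AGT GCG GTA TTC AAC GCT GCT AGG GAT GGG CTA — no ATG→stop ORF.
Longest: frame -2, positions 2–37, 36 nt = 12 codons = 11 aa. → 36 nucleotides.

36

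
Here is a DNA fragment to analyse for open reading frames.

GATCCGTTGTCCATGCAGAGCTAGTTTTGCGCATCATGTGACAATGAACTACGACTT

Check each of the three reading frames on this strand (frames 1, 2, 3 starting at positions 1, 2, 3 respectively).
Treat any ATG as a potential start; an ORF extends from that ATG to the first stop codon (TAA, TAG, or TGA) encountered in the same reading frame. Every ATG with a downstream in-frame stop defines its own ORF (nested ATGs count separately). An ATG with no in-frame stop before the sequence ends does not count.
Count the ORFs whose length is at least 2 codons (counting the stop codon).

2

Frame 1: GAT CCG TTG TCC ATG CAG AGC TAG TTT TGC GCA TCA TGT GAC AAT GAA CTA CGA CTT — ATG at 13, stop TAG at 22 → 12 nt.
Frame 2: ATC CGT TGT CCA TGC AGA GCT AGT TTT GCG CAT CAT GTG ACA ATG AAC TAC GAC — no ATG→stop ORF.
Frame 3: TCC GTT GTC CAT GCA GAG CTA GTT TTG CGC ATC ATG TGA CAA TGA ACT ACG ACT — ATG at 36, stop TGA at 39 → 6 nt.
ORFs ≥ 2 codons: frame 1 13–24 (4 codons), frame 3 36–41 (2 codons). Count = 2.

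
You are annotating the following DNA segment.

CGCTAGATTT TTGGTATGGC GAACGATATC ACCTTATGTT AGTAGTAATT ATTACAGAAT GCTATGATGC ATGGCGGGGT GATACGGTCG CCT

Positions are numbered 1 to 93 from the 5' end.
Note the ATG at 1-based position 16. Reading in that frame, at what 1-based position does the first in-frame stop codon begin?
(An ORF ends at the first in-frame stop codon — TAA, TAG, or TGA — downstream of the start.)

40

Codons from position 16: ATG (16–18), GCG (19–21), AAC (22–24), GAT (25–27), ATC (28–30), ACC (31–33), TTA (34–36), TGT (37–39), TAG (40–42).
TAG is a stop codon; it begins at position 40.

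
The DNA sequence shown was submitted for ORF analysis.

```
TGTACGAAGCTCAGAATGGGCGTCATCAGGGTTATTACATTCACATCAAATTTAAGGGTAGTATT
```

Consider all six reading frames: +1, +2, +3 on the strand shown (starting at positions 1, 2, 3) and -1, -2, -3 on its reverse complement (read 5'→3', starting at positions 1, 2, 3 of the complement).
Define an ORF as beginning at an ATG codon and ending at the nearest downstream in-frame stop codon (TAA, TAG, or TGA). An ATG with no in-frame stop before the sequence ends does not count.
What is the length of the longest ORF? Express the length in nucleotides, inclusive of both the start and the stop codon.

Reverse complement (5'→3'): AATACTACCCTTAAATTTGATGTGAATGTAATAACCCTGATGACGCCCATTCTGAGCTTCGTACA
Frame +1: TGT ACG AAG CTC AGA ATG GGC GTC ATC AGG GTT ATT ACA TTC ACA TCA AAT TTA AGG GTA GTA — no ATG→stop ORF.
Frame +2: GTA CGA AGC TCA GAA TGG GCG TCA TCA GGG TTA TTA CAT TCA CAT CAA ATT TAA GGG TAG TAT — no ATG→stop ORF.
Frame +3: TAC GAA GCT CAG AAT GGG CGT CAT CAG GGT TAT TAC ATT CAC ATC AAA TTT AAG GGT AGT ATT — no ATG→stop ORF.
Frame -1: AAT ACT ACC CTT AAA TTT GAT GTG AAT GTA ATA ACC CTG ATG ACG CCC ATT CTG AGC TTC GTA — no ATG→stop ORF.
Frame -2: ATA CTA CCC TTA AAT TTG ATG TGA ATG TAA TAA CCC TGA TGA CGC CCA TTC TGA GCT TCG TAC — ATG at 20, stop TGA at 23 → 6 nt; ATG at 26, stop TAA at 29 → 6 nt.
Frame -3: TAC TAC CCT TAA ATT TGA TGT GAA TGT AAT AAC CCT GAT GAC GCC CAT TCT GAG CTT CGT ACA — no ATG→stop ORF.
Longest: frame -2, positions 20–25, 6 nt = 2 codons = 1 aa. → 6 nucleotides.

6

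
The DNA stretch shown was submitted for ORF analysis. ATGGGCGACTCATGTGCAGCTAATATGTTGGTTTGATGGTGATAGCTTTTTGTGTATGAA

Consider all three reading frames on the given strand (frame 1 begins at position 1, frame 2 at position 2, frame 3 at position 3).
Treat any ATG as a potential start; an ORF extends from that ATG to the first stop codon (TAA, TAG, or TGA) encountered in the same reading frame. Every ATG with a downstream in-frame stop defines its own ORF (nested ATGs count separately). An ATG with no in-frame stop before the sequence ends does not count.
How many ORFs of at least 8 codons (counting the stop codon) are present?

Frame 1: ATG GGC GAC TCA TGT GCA GCT AAT ATG TTG GTT TGA TGG TGA TAG CTT TTT GTG TAT GAA — ATG at 1, stop TGA at 34 → 36 nt; ATG at 25, stop TGA at 34 → 12 nt.
Frame 2: TGG GCG ACT CAT GTG CAG CTA ATA TGT TGG TTT GAT GGT GAT AGC TTT TTG TGT ATG — no ATG→stop ORF.
Frame 3: GGG CGA CTC ATG TGC AGC TAA TAT GTT GGT TTG ATG GTG ATA GCT TTT TGT GTA TGA — ATG at 12, stop TAA at 21 → 12 nt; ATG at 36, stop TGA at 57 → 24 nt.
ORFs ≥ 8 codons: frame 1 1–36 (12 codons), frame 3 36–59 (8 codons). Count = 2.

2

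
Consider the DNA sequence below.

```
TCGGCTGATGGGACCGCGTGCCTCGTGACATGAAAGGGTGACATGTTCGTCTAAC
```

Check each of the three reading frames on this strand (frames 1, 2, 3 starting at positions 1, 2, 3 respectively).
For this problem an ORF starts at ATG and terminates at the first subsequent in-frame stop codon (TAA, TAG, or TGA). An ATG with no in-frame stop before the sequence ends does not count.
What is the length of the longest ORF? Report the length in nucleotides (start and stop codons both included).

21

Frame 1: TCG GCT GAT GGG ACC GCG TGC CTC GTG ACA TGA AAG GGT GAC ATG TTC GTC TAA — ATG at 43, stop TAA at 52 → 12 nt.
Frame 2: CGG CTG ATG GGA CCG CGT GCC TCG TGA CAT GAA AGG GTG ACA TGT TCG TCT AAC — ATG at 8, stop TGA at 26 → 21 nt.
Frame 3: GGC TGA TGG GAC CGC GTG CCT CGT GAC ATG AAA GGG TGA CAT GTT CGT CTA — ATG at 30, stop TGA at 39 → 12 nt.
Longest: frame 2, positions 8–28, 21 nt = 7 codons = 6 aa. → 21 nucleotides.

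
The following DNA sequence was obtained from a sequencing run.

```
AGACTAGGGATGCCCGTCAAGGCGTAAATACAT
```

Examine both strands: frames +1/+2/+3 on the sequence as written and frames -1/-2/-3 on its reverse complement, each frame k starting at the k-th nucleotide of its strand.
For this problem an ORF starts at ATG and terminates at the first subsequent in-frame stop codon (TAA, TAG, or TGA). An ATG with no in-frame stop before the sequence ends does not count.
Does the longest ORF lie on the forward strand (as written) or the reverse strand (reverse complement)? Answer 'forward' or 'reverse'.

reverse

Reverse complement (5'→3'): ATGTATTTACGCCTTGACGGGCATCCCTAGTCT
Frame +1: AGA CTA GGG ATG CCC GTC AAG GCG TAA ATA CAT — ATG at 10, stop TAA at 25 → 18 nt.
Frame +2: GAC TAG GGA TGC CCG TCA AGG CGT AAA TAC — no ATG→stop ORF.
Frame +3: ACT AGG GAT GCC CGT CAA GGC GTA AAT ACA — no ATG→stop ORF.
Frame -1: ATG TAT TTA CGC CTT GAC GGG CAT CCC TAG TCT — ATG at 1, stop TAG at 28 → 30 nt.
Frame -2: TGT ATT TAC GCC TTG ACG GGC ATC CCT AGT — no ATG→stop ORF.
Frame -3: GTA TTT ACG CCT TGA CGG GCA TCC CTA GTC — no ATG→stop ORF.
Forward-strand max 18 nt; reverse-strand max 30 nt. The reverse strand has the longer ORF.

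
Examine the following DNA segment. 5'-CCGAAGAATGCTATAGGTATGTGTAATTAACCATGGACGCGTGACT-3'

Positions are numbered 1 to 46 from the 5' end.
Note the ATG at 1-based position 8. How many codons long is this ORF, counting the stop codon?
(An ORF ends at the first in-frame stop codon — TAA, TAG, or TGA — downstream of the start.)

Codons from position 8: ATG (8–10), CTA (11–13), TAG (14–16).
TAG is the first in-frame stop; that's 3 codons including the stop.

3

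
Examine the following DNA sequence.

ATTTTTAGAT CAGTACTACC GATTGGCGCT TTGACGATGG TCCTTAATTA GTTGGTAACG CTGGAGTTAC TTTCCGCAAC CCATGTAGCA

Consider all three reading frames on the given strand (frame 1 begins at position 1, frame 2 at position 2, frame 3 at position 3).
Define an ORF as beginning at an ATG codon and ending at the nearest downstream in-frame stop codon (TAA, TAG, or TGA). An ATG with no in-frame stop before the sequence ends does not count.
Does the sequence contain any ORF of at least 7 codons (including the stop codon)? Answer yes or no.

no

Frame 1: ATT TTT AGA TCA GTA CTA CCG ATT GGC GCT TTG ACG ATG GTC CTT AAT TAG TTG GTA ACG CTG GAG TTA CTT TCC GCA ACC CAT GTA GCA — ATG at 37, stop TAG at 49 → 15 nt.
Frame 2: TTT TTA GAT CAG TAC TAC CGA TTG GCG CTT TGA CGA TGG TCC TTA ATT AGT TGG TAA CGC TGG AGT TAC TTT CCG CAA CCC ATG TAG — ATG at 83, stop TAG at 86 → 6 nt.
Frame 3: TTT TAG ATC AGT ACT ACC GAT TGG CGC TTT GAC GAT GGT CCT TAA TTA GTT GGT AAC GCT GGA GTT ACT TTC CGC AAC CCA TGT AGC — no ATG→stop ORF.
Largest ORF found is 5 codons < 7, so no.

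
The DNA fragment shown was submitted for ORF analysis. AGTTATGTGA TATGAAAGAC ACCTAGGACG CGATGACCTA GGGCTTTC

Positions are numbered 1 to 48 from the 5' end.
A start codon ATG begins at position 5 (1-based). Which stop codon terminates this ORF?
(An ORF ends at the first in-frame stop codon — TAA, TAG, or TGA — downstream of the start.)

Codons from position 5: ATG (5–7), TGA (8–10).
The first in-frame stop codon is TGA.

TGA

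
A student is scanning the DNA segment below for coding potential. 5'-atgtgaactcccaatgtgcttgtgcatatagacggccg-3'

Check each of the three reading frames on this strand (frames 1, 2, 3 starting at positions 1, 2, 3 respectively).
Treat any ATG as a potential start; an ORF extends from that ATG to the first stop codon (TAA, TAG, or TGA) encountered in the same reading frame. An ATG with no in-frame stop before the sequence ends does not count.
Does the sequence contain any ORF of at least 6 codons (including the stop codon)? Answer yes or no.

Frame 1: ATG TGA ACT CCC AAT GTG CTT GTG CAT ATA GAC GGC — ATG at 1, stop TGA at 4 → 6 nt.
Frame 2: TGT GAA CTC CCA ATG TGC TTG TGC ATA TAG ACG GCC — ATG at 14, stop TAG at 29 → 18 nt.
Frame 3: GTG AAC TCC CAA TGT GCT TGT GCA TAT AGA CGG CCG — no ATG→stop ORF.
Frame 2 has an ORF of 6 codons (positions 14–31) ≥ 6, so yes.

yes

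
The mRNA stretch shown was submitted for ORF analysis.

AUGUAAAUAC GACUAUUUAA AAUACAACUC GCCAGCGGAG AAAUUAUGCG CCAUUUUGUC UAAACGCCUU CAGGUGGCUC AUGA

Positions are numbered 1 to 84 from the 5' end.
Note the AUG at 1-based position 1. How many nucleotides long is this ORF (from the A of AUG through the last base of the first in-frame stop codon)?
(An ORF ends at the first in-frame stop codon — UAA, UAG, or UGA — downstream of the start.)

6

Codons from position 1: AUG (1–3), UAA (4–6).
UAA is the first in-frame stop; ORF spans 1–6, 6 nucleotides.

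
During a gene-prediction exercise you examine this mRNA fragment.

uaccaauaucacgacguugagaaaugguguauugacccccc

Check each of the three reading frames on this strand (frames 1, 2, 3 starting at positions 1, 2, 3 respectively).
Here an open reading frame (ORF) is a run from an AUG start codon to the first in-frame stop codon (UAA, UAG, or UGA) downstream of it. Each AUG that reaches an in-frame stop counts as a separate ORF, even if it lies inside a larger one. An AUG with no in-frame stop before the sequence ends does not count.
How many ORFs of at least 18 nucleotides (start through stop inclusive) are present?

Frame 1: UAC CAA UAU CAC GAC GUU GAG AAA UGG UGU AUU GAC CCC — no AUG→stop ORF.
Frame 2: ACC AAU AUC ACG ACG UUG AGA AAU GGU GUA UUG ACC CCC — no AUG→stop ORF.
Frame 3: CCA AUA UCA CGA CGU UGA GAA AUG GUG UAU UGA CCC CCC — AUG at 24, stop UGA at 33 → 12 nt.
No ORF reaches 18 nucleotides. Count = 0.

0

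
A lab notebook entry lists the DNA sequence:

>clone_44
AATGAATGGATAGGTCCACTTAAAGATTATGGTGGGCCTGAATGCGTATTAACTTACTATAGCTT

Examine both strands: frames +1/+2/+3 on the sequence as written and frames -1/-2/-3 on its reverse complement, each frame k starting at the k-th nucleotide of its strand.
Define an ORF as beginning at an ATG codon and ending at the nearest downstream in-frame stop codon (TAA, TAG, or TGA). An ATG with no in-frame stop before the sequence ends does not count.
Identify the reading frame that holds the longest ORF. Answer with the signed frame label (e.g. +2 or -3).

+2

Reverse complement (5'→3'): AAGCTATAGTAAGTTAATACGCATTCAGGCCCACCATAATCTTTAAGTGGACCTATCCATTCATT
Frame +1: AAT GAA TGG ATA GGT CCA CTT AAA GAT TAT GGT GGG CCT GAA TGC GTA TTA ACT TAC TAT AGC — no ATG→stop ORF.
Frame +2: ATG AAT GGA TAG GTC CAC TTA AAG ATT ATG GTG GGC CTG AAT GCG TAT TAA CTT ACT ATA GCT — ATG at 2, stop TAG at 11 → 12 nt; ATG at 29, stop TAA at 50 → 24 nt.
Frame +3: TGA ATG GAT AGG TCC ACT TAA AGA TTA TGG TGG GCC TGA ATG CGT ATT AAC TTA CTA TAG CTT — ATG at 6, stop TAA at 21 → 18 nt; ATG at 42, stop TAG at 60 → 21 nt.
Frame -1: AAG CTA TAG TAA GTT AAT ACG CAT TCA GGC CCA CCA TAA TCT TTA AGT GGA CCT ATC CAT TCA — no ATG→stop ORF.
Frame -2: AGC TAT AGT AAG TTA ATA CGC ATT CAG GCC CAC CAT AAT CTT TAA GTG GAC CTA TCC ATT CAT — no ATG→stop ORF.
Frame -3: GCT ATA GTA AGT TAA TAC GCA TTC AGG CCC ACC ATA ATC TTT AAG TGG ACC TAT CCA TTC ATT — no ATG→stop ORF.
Longest ORF is 24 nt in frame +2 (positions 29–52).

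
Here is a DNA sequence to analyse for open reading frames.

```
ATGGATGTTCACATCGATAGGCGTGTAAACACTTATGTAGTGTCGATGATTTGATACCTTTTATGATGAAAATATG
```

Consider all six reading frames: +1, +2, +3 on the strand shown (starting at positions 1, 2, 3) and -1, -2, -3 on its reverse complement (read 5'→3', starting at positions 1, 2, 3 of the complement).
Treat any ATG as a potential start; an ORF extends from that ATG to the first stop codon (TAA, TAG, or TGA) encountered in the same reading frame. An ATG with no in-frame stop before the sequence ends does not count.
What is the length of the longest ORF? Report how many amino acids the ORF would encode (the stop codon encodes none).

17

Reverse complement (5'→3'): CATATTTTCATCATAAAAGGTATCAAATCATCGACACTACATAAGTGTTTACACGCCTATCGATGTGAACATCCAT
Frame +1: ATG GAT GTT CAC ATC GAT AGG CGT GTA AAC ACT TAT GTA GTG TCG ATG ATT TGA TAC CTT TTA TGA TGA AAA TAT — ATG at 1, stop TGA at 52 → 54 nt; ATG at 46, stop TGA at 52 → 9 nt.
Frame +2: TGG ATG TTC ACA TCG ATA GGC GTG TAA ACA CTT ATG TAG TGT CGA TGA TTT GAT ACC TTT TAT GAT GAA AAT ATG — ATG at 5, stop TAA at 26 → 24 nt; ATG at 35, stop TAG at 38 → 6 nt.
Frame +3: GGA TGT TCA CAT CGA TAG GCG TGT AAA CAC TTA TGT AGT GTC GAT GAT TTG ATA CCT TTT ATG ATG AAA ATA — no ATG→stop ORF.
Frame -1: CAT ATT TTC ATC ATA AAA GGT ATC AAA TCA TCG ACA CTA CAT AAG TGT TTA CAC GCC TAT CGA TGT GAA CAT CCA — no ATG→stop ORF.
Frame -2: ATA TTT TCA TCA TAA AAG GTA TCA AAT CAT CGA CAC TAC ATA AGT GTT TAC ACG CCT ATC GAT GTG AAC ATC CAT — no ATG→stop ORF.
Frame -3: TAT TTT CAT CAT AAA AGG TAT CAA ATC ATC GAC ACT ACA TAA GTG TTT ACA CGC CTA TCG ATG TGA ACA TCC — ATG at 63, stop TGA at 66 → 6 nt.
Longest: frame +1, positions 1–54, 54 nt = 18 codons = 17 aa. → 17 amino acids.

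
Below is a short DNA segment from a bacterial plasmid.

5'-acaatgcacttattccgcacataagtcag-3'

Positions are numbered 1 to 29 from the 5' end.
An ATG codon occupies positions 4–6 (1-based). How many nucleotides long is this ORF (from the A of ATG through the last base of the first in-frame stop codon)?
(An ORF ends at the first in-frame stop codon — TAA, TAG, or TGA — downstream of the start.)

Codons from position 4: ATG (4–6), CAC (7–9), TTA (10–12), TTC (13–15), CGC (16–18), ACA (19–21), TAA (22–24).
TAA is the first in-frame stop; ORF spans 4–24, 21 nucleotides.

21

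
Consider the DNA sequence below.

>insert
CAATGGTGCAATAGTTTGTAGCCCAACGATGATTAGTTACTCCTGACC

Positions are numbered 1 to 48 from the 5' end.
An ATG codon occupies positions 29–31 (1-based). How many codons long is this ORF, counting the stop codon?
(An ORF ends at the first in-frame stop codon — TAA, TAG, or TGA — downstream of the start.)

Codons from position 29: ATG (29–31), ATT (32–34), AGT (35–37), TAC (38–40), TCC (41–43), TGA (44–46).
TGA is the first in-frame stop; that's 6 codons including the stop.

6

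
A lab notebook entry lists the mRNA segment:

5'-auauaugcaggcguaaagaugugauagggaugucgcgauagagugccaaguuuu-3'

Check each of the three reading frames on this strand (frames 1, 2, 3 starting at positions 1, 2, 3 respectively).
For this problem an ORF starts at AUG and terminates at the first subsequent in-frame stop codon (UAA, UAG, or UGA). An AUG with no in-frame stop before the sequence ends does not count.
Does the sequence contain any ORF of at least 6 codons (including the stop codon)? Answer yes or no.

no

Frame 1: AUA UAU GCA GGC GUA AAG AUG UGA UAG GGA UGU CGC GAU AGA GUG CCA AGU UUU — AUG at 19, stop UGA at 22 → 6 nt.
Frame 2: UAU AUG CAG GCG UAA AGA UGU GAU AGG GAU GUC GCG AUA GAG UGC CAA GUU — AUG at 5, stop UAA at 14 → 12 nt.
Frame 3: AUA UGC AGG CGU AAA GAU GUG AUA GGG AUG UCG CGA UAG AGU GCC AAG UUU — AUG at 30, stop UAG at 39 → 12 nt.
Largest ORF found is 4 codons < 6, so no.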